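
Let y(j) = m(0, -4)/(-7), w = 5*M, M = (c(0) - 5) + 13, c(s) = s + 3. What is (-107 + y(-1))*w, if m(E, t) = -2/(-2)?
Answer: -41250/7 ≈ -5892.9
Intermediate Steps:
c(s) = 3 + s
m(E, t) = 1 (m(E, t) = -2*(-1/2) = 1)
M = 11 (M = ((3 + 0) - 5) + 13 = (3 - 5) + 13 = -2 + 13 = 11)
w = 55 (w = 5*11 = 55)
y(j) = -1/7 (y(j) = 1/(-7) = 1*(-1/7) = -1/7)
(-107 + y(-1))*w = (-107 - 1/7)*55 = -750/7*55 = -41250/7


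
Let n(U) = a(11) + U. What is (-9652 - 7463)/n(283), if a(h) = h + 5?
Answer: -17115/299 ≈ -57.241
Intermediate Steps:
a(h) = 5 + h
n(U) = 16 + U (n(U) = (5 + 11) + U = 16 + U)
(-9652 - 7463)/n(283) = (-9652 - 7463)/(16 + 283) = -17115/299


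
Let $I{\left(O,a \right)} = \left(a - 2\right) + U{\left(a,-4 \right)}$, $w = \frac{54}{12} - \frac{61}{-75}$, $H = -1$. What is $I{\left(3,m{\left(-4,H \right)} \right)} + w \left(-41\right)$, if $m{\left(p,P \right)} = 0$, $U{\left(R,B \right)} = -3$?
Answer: $- \frac{33427}{150} \approx -222.85$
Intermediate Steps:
$w = \frac{797}{150}$ ($w = 54 \cdot \frac{1}{12} - - \frac{61}{75} = \frac{9}{2} + \frac{61}{75} = \frac{797}{150} \approx 5.3133$)
$I{\left(O,a \right)} = -5 + a$ ($I{\left(O,a \right)} = \left(a - 2\right) - 3 = \left(-2 + a\right) - 3 = -5 + a$)
$I{\left(3,m{\left(-4,H \right)} \right)} + w \left(-41\right) = \left(-5 + 0\right) + \frac{797}{150} \left(-41\right) = -5 - \frac{32677}{150} = - \frac{33427}{150}$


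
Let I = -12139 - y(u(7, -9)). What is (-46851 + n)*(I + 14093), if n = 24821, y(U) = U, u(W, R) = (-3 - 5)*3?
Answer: -43575340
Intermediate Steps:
u(W, R) = -24 (u(W, R) = -8*3 = -24)
I = -12115 (I = -12139 - 1*(-24) = -12139 + 24 = -12115)
(-46851 + n)*(I + 14093) = (-46851 + 24821)*(-12115 + 14093) = -22030*1978 = -43575340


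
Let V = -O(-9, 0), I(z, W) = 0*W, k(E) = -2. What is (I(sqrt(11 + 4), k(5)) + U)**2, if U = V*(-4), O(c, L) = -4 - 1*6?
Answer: 1600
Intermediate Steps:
O(c, L) = -10 (O(c, L) = -4 - 6 = -10)
I(z, W) = 0
V = 10 (V = -1*(-10) = 10)
U = -40 (U = 10*(-4) = -40)
(I(sqrt(11 + 4), k(5)) + U)**2 = (0 - 40)**2 = (-40)**2 = 1600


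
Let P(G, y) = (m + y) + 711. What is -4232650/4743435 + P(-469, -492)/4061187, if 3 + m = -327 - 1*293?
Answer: -1146099966886/1284265103823 ≈ -0.89242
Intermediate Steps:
m = -623 (m = -3 + (-327 - 1*293) = -3 + (-327 - 293) = -3 - 620 = -623)
P(G, y) = 88 + y (P(G, y) = (-623 + y) + 711 = 88 + y)
-4232650/4743435 + P(-469, -492)/4061187 = -4232650/4743435 + (88 - 492)/4061187 = -4232650*1/4743435 - 404*1/4061187 = -846530/948687 - 404/4061187 = -1146099966886/1284265103823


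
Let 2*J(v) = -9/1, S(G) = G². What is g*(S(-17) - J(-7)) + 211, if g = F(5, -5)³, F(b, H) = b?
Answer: 73797/2 ≈ 36899.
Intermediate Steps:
g = 125 (g = 5³ = 125)
J(v) = -9/2 (J(v) = (-9/1)/2 = (-9*1)/2 = (½)*(-9) = -9/2)
g*(S(-17) - J(-7)) + 211 = 125*((-17)² - 1*(-9/2)) + 211 = 125*(289 + 9/2) + 211 = 125*(587/2) + 211 = 73375/2 + 211 = 73797/2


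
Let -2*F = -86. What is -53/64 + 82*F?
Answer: 225611/64 ≈ 3525.2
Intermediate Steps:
F = 43 (F = -1/2*(-86) = 43)
-53/64 + 82*F = -53/64 + 82*43 = -53*1/64 + 3526 = -53/64 + 3526 = 225611/64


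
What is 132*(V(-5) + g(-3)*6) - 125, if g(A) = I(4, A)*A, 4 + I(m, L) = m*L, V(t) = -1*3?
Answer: 37495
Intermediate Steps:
V(t) = -3
I(m, L) = -4 + L*m (I(m, L) = -4 + m*L = -4 + L*m)
g(A) = A*(-4 + 4*A) (g(A) = (-4 + A*4)*A = (-4 + 4*A)*A = A*(-4 + 4*A))
132*(V(-5) + g(-3)*6) - 125 = 132*(-3 + (4*(-3)*(-1 - 3))*6) - 125 = 132*(-3 + (4*(-3)*(-4))*6) - 125 = 132*(-3 + 48*6) - 125 = 132*(-3 + 288) - 125 = 132*285 - 125 = 37620 - 125 = 37495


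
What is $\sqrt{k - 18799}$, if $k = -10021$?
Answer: $2 i \sqrt{7205} \approx 169.76 i$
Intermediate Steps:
$\sqrt{k - 18799} = \sqrt{-10021 - 18799} = \sqrt{-28820} = 2 i \sqrt{7205}$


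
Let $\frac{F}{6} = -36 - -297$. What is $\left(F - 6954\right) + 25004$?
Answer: $19616$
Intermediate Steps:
$F = 1566$ ($F = 6 \left(-36 - -297\right) = 6 \left(-36 + 297\right) = 6 \cdot 261 = 1566$)
$\left(F - 6954\right) + 25004 = \left(1566 - 6954\right) + 25004 = -5388 + 25004 = 19616$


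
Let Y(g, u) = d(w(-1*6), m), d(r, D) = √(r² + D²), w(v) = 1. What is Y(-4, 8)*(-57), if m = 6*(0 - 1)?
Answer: -57*√37 ≈ -346.72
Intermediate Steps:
m = -6 (m = 6*(-1) = -6)
d(r, D) = √(D² + r²)
Y(g, u) = √37 (Y(g, u) = √((-6)² + 1²) = √(36 + 1) = √37)
Y(-4, 8)*(-57) = √37*(-57) = -57*√37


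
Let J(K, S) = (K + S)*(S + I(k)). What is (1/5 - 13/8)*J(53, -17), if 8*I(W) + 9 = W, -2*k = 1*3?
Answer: 150309/160 ≈ 939.43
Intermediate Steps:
k = -3/2 ≈ -1.5000
I(W) = -9/8 + W/8
J(K, S) = (-21/16 + S)*(K + S) (J(K, S) = (K + S)*(S + (-9/8 + (⅛)*(-3/2))) = (K + S)*(S + (-9/8 - 3/16)) = (K + S)*(S - 21/16) = (K + S)*(-21/16 + S) = (-21/16 + S)*(K + S))
(1/5 - 13/8)*J(53, -17) = (1/5 - 13/8)*((-17)² - 21/16*53 - 21/16*(-17) + 53*(-17)) = (1*(⅕) - 13*⅛)*(289 - 1113/16 + 357/16 - 901) = (⅕ - 13/8)*(-2637/4) = -57/40*(-2637/4) = 150309/160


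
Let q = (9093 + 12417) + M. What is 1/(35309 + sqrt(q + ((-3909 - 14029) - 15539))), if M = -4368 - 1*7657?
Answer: 35309/1246749473 - 2*I*sqrt(5998)/1246749473 ≈ 2.8321e-5 - 1.2424e-7*I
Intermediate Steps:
M = -12025 (M = -4368 - 7657 = -12025)
q = 9485 (q = (9093 + 12417) - 12025 = 21510 - 12025 = 9485)
1/(35309 + sqrt(q + ((-3909 - 14029) - 15539))) = 1/(35309 + sqrt(9485 + ((-3909 - 14029) - 15539))) = 1/(35309 + sqrt(9485 + (-17938 - 15539))) = 1/(35309 + sqrt(9485 - 33477)) = 1/(35309 + sqrt(-23992)) = 1/(35309 + 2*I*sqrt(5998))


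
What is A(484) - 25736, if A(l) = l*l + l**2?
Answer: 442776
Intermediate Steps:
A(l) = 2*l**2 (A(l) = l**2 + l**2 = 2*l**2)
A(484) - 25736 = 2*484**2 - 25736 = 2*234256 - 25736 = 468512 - 25736 = 442776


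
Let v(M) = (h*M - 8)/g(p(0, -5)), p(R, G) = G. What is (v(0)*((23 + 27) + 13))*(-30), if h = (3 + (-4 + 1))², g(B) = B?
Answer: -3024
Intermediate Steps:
h = 0 (h = (3 - 3)² = 0² = 0)
v(M) = 8/5 (v(M) = (0*M - 8)/(-5) = (0 - 8)*(-⅕) = -8*(-⅕) = 8/5)
(v(0)*((23 + 27) + 13))*(-30) = (8*((23 + 27) + 13)/5)*(-30) = (8*(50 + 13)/5)*(-30) = ((8/5)*63)*(-30) = (504/5)*(-30) = -3024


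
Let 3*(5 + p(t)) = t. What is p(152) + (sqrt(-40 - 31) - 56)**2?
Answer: 9332/3 - 112*I*sqrt(71) ≈ 3110.7 - 943.73*I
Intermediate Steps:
p(t) = -5 + t/3
p(152) + (sqrt(-40 - 31) - 56)**2 = (-5 + (1/3)*152) + (sqrt(-40 - 31) - 56)**2 = (-5 + 152/3) + (sqrt(-71) - 56)**2 = 137/3 + (I*sqrt(71) - 56)**2 = 137/3 + (-56 + I*sqrt(71))**2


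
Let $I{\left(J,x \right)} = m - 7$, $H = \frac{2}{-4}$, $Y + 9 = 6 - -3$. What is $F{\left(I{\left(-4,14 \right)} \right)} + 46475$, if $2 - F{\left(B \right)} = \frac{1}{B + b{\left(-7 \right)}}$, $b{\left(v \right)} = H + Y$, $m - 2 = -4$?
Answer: $\frac{883065}{19} \approx 46477.0$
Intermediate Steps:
$Y = 0$ ($Y = -9 + \left(6 - -3\right) = -9 + \left(6 + 3\right) = -9 + 9 = 0$)
$m = -2$ ($m = 2 - 4 = -2$)
$H = - \frac{1}{2}$ ($H = 2 \left(- \frac{1}{4}\right) = - \frac{1}{2} \approx -0.5$)
$b{\left(v \right)} = - \frac{1}{2}$ ($b{\left(v \right)} = - \frac{1}{2} + 0 = - \frac{1}{2}$)
$I{\left(J,x \right)} = -9$ ($I{\left(J,x \right)} = -2 - 7 = -9$)
$F{\left(B \right)} = 2 - \frac{1}{- \frac{1}{2} + B}$ ($F{\left(B \right)} = 2 - \frac{1}{B - \frac{1}{2}} = 2 - \frac{1}{- \frac{1}{2} + B}$)
$F{\left(I{\left(-4,14 \right)} \right)} + 46475 = \frac{4 \left(-1 - 9\right)}{-1 + 2 \left(-9\right)} + 46475 = 4 \frac{1}{-1 - 18} \left(-10\right) + 46475 = 4 \frac{1}{-19} \left(-10\right) + 46475 = 4 \left(- \frac{1}{19}\right) \left(-10\right) + 46475 = \frac{40}{19} + 46475 = \frac{883065}{19}$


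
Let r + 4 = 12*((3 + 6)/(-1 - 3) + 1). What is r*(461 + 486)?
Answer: -17993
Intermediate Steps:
r = -19 (r = -4 + 12*((3 + 6)/(-1 - 3) + 1) = -4 + 12*(9/(-4) + 1) = -4 + 12*(9*(-¼) + 1) = -4 + 12*(-9/4 + 1) = -4 + 12*(-5/4) = -4 - 15 = -19)
r*(461 + 486) = -19*(461 + 486) = -19*947 = -17993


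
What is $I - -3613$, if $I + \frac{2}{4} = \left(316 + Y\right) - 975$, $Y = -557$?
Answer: $\frac{4793}{2} \approx 2396.5$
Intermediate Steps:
$I = - \frac{2433}{2}$ ($I = - \frac{1}{2} + \left(\left(316 - 557\right) - 975\right) = - \frac{1}{2} - 1216 = - \frac{2433}{2} \approx -1216.5$)
$I - -3613 = - \frac{2433}{2} - -3613 = - \frac{2433}{2} + 3613 = \frac{4793}{2}$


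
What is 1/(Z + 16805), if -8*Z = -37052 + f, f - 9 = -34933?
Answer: 1/25802 ≈ 3.8757e-5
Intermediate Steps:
f = -34924 (f = 9 - 34933 = -34924)
Z = 8997 (Z = -(-37052 - 34924)/8 = -⅛*(-71976) = 8997)
1/(Z + 16805) = 1/(8997 + 16805) = 1/25802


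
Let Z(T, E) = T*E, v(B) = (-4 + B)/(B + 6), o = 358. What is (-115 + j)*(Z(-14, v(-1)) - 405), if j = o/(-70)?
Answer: 1643764/35 ≈ 46965.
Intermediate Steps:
j = -179/35 (j = 358/(-70) = 358*(-1/70) = -179/35 ≈ -5.1143)
v(B) = (-4 + B)/(6 + B)
Z(T, E) = E*T
(-115 + j)*(Z(-14, v(-1)) - 405) = (-115 - 179/35)*(((-4 - 1)/(6 - 1))*(-14) - 405) = -4204*((-5/5)*(-14) - 405)/35 = -4204*(((1/5)*(-5))*(-14) - 405)/35 = -4204*(-1*(-14) - 405)/35 = -4204*(14 - 405)/35 = -4204/35*(-391) = 1643764/35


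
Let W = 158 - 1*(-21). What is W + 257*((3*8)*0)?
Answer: 179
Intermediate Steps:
W = 179 (W = 158 + 21 = 179)
W + 257*((3*8)*0) = 179 + 257*((3*8)*0) = 179 + 257*(24*0) = 179 + 257*0 = 179 + 0 = 179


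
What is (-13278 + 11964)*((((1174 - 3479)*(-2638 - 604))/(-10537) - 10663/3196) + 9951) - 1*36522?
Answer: -205018782985449/16838126 ≈ -1.2176e+7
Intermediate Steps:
(-13278 + 11964)*((((1174 - 3479)*(-2638 - 604))/(-10537) - 10663/3196) + 9951) - 1*36522 = -1314*((-2305*(-3242)*(-1/10537) - 10663*1/3196) + 9951) - 36522 = -1314*((7472810*(-1/10537) - 10663/3196) + 9951) - 36522 = -1314*((-7472810/10537 - 10663/3196) + 9951) - 36522 = -1314*(-23995456791/33676252 + 9951) - 36522 = -1314*311116926861/33676252 - 36522 = -204403820947677/16838126 - 36522 = -205018782985449/16838126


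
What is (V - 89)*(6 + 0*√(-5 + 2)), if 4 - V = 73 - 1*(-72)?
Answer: -1380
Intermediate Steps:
V = -141 (V = 4 - (73 - 1*(-72)) = 4 - (73 + 72) = 4 - 1*145 = 4 - 145 = -141)
(V - 89)*(6 + 0*√(-5 + 2)) = (-141 - 89)*(6 + 0*√(-5 + 2)) = -230*(6 + 0*√(-3)) = -230*(6 + 0*(I*√3)) = -230*(6 + 0) = -230*6 = -1380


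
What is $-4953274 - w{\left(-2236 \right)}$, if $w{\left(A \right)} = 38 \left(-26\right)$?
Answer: $-4952286$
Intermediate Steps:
$w{\left(A \right)} = -988$
$-4953274 - w{\left(-2236 \right)} = -4953274 - -988 = -4953274 + 988 = -4952286$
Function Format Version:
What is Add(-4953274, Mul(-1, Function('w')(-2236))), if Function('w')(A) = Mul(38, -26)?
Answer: -4952286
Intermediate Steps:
Function('w')(A) = -988
Add(-4953274, Mul(-1, Function('w')(-2236))) = Add(-4953274, Mul(-1, -988)) = Add(-4953274, 988) = -4952286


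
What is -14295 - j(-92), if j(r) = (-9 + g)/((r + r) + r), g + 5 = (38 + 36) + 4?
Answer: -986339/69 ≈ -14295.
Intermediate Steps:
g = 73 (g = -5 + ((38 + 36) + 4) = -5 + (74 + 4) = -5 + 78 = 73)
j(r) = 64/(3*r) (j(r) = (-9 + 73)/((r + r) + r) = 64/(2*r + r) = 64/((3*r)) = 64*(1/(3*r)) = 64/(3*r))
-14295 - j(-92) = -14295 - 64/(3*(-92)) = -14295 - 64*(-1)/(3*92) = -14295 - 1*(-16/69) = -14295 + 16/69 = -986339/69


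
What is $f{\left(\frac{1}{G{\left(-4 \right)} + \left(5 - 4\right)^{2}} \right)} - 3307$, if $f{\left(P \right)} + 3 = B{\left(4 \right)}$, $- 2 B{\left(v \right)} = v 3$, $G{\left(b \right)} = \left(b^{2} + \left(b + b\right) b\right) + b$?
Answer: $-3316$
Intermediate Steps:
$G{\left(b \right)} = b + 3 b^{2}$ ($G{\left(b \right)} = \left(b^{2} + 2 b b\right) + b = \left(b^{2} + 2 b^{2}\right) + b = 3 b^{2} + b = b + 3 b^{2}$)
$B{\left(v \right)} = - \frac{3 v}{2}$ ($B{\left(v \right)} = - \frac{v 3}{2} = - \frac{3 v}{2}$)
$f{\left(P \right)} = -9$ ($f{\left(P \right)} = -3 - 6 = -9$)
$f{\left(\frac{1}{G{\left(-4 \right)} + \left(5 - 4\right)^{2}} \right)} - 3307 = -9 - 3307 = -3316$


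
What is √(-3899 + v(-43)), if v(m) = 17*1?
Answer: I*√3882 ≈ 62.306*I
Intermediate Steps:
v(m) = 17
√(-3899 + v(-43)) = √(-3899 + 17) = √(-3882) = I*√3882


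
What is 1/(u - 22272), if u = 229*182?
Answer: 1/19406 ≈ 5.1530e-5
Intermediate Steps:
u = 41678
1/(u - 22272) = 1/(41678 - 22272) = 1/19406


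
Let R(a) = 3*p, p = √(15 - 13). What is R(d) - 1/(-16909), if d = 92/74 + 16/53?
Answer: 1/16909 + 3*√2 ≈ 4.2427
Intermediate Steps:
d = 3030/1961 (d = 92*(1/74) + 16*(1/53) = 46/37 + 16/53 = 3030/1961 ≈ 1.5451)
p = √2 ≈ 1.4142
R(a) = 3*√2
R(d) - 1/(-16909) = 3*√2 - 1/(-16909) = 3*√2 - 1*(-1/16909) = 3*√2 + 1/16909 = 1/16909 + 3*√2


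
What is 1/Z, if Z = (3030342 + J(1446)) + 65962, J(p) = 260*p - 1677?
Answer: 1/3470587 ≈ 2.8814e-7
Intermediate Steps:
J(p) = -1677 + 260*p
Z = 3470587 (Z = (3030342 + (-1677 + 260*1446)) + 65962 = (3030342 + (-1677 + 375960)) + 65962 = (3030342 + 374283) + 65962 = 3404625 + 65962 = 3470587)
1/Z = 1/3470587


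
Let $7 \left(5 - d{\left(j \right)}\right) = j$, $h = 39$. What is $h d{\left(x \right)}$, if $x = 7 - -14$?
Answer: $78$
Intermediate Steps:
$x = 21$ ($x = 7 + 14 = 21$)
$d{\left(j \right)} = 5 - \frac{j}{7}$
$h d{\left(x \right)} = 39 \left(5 - 3\right) = 39 \cdot 2 = 78$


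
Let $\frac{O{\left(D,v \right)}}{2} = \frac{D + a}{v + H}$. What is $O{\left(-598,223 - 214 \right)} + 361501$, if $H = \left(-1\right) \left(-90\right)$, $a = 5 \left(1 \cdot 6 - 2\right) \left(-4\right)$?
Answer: $\frac{11929081}{33} \approx 3.6149 \cdot 10^{5}$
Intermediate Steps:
$a = -80$ ($a = 5 \left(6 - 2\right) \left(-4\right) = 5 \cdot 4 \left(-4\right) = 20 \left(-4\right) = -80$)
$H = 90$
$O{\left(D,v \right)} = \frac{2 \left(-80 + D\right)}{90 + v}$ ($O{\left(D,v \right)} = 2 \frac{D - 80}{v + 90} = 2 \frac{-80 + D}{90 + v} = \frac{2 \left(-80 + D\right)}{90 + v}$)
$O{\left(-598,223 - 214 \right)} + 361501 = \frac{2 \left(-80 - 598\right)}{90 + \left(223 - 214\right)} + 361501 = 2 \frac{1}{90 + 9} \left(-678\right) + 361501 = 2 \cdot \frac{1}{99} \left(-678\right) + 361501 = - \frac{452}{33} + 361501 = \frac{11929081}{33}$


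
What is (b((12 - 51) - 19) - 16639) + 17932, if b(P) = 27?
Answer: 1320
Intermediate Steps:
(b((12 - 51) - 19) - 16639) + 17932 = (27 - 16639) + 17932 = -16612 + 17932 = 1320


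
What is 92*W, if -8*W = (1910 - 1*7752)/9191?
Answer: 67183/9191 ≈ 7.3096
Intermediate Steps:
W = 2921/36764 (W = -(1910 - 1*7752)/(8*9191) = -(1910 - 7752)/(8*9191) = -(-2921)/(4*9191) = -1/8*(-5842/9191) = 2921/36764 ≈ 0.079453)
92*W = 92*(2921/36764) = 67183/9191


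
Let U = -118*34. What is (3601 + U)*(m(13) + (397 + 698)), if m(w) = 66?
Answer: -477171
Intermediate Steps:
U = -4012
(3601 + U)*(m(13) + (397 + 698)) = (3601 - 4012)*(66 + (397 + 698)) = -411*(66 + 1095) = -411*1161 = -477171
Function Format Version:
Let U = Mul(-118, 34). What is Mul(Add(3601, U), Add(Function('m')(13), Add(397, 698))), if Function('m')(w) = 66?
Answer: -477171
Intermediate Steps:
U = -4012
Mul(Add(3601, U), Add(Function('m')(13), Add(397, 698))) = Mul(Add(3601, -4012), Add(66, Add(397, 698))) = Mul(-411, Add(66, 1095)) = Mul(-411, 1161) = -477171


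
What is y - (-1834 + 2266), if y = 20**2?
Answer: -32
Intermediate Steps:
y = 400
y - (-1834 + 2266) = 400 - (-1834 + 2266) = 400 - 1*432 = 400 - 432 = -32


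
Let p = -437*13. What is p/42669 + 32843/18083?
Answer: 1298648444/771583527 ≈ 1.6831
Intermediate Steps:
p = -5681
p/42669 + 32843/18083 = -5681/42669 + 32843/18083 = 1298648444/771583527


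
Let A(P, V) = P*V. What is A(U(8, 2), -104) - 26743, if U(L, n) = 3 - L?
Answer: -26223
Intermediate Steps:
A(U(8, 2), -104) - 26743 = (3 - 1*8)*(-104) - 26743 = (3 - 8)*(-104) - 26743 = -5*(-104) - 26743 = 520 - 26743 = -26223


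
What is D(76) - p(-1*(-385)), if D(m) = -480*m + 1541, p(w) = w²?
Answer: -183164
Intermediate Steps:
D(m) = 1541 - 480*m
D(76) - p(-1*(-385)) = (1541 - 480*76) - (-1*(-385))² = (1541 - 36480) - 1*385² = -34939 - 1*148225 = -34939 - 148225 = -183164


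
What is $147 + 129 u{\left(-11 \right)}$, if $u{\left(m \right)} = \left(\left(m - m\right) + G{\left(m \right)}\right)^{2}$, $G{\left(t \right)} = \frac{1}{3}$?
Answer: $\frac{484}{3} \approx 161.33$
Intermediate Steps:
$G{\left(t \right)} = \frac{1}{3}$
$u{\left(m \right)} = \frac{1}{9}$ ($u{\left(m \right)} = \left(\left(m - m\right) + \frac{1}{3}\right)^{2} = \left(0 + \frac{1}{3}\right)^{2} = \left(\frac{1}{3}\right)^{2} = \frac{1}{9}$)
$147 + 129 u{\left(-11 \right)} = 147 + 129 \cdot \frac{1}{9} = 147 + \frac{43}{3} = \frac{484}{3}$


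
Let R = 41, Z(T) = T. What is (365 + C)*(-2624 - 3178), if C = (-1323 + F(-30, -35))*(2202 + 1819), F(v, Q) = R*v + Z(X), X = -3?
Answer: 59628958422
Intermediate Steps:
F(v, Q) = -3 + 41*v (F(v, Q) = 41*v - 3 = -3 + 41*v)
C = -10277676 (C = (-1323 + (-3 + 41*(-30)))*(2202 + 1819) = (-1323 + (-3 - 1230))*4021 = (-1323 - 1233)*4021 = -2556*4021 = -10277676)
(365 + C)*(-2624 - 3178) = (365 - 10277676)*(-2624 - 3178) = -10277311*(-5802) = 59628958422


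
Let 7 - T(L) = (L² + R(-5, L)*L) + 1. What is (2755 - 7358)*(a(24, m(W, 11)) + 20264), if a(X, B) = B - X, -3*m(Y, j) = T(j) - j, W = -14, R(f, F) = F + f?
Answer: -93459312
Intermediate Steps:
T(L) = 6 - L² - L*(-5 + L) (T(L) = 7 - ((L² + (L - 5)*L) + 1) = 7 - ((L² + (-5 + L)*L) + 1) = 7 - ((L² + L*(-5 + L)) + 1) = 7 - (1 + L² + L*(-5 + L)) = 7 + (-1 - L² - L*(-5 + L)) = 6 - L² - L*(-5 + L))
m(Y, j) = -2 + j/3 + j²/3 + j*(-5 + j)/3 (m(Y, j) = -((6 - j² - j*(-5 + j)) - j)/3 = -(6 - j - j² - j*(-5 + j))/3 = -2 + j/3 + j²/3 + j*(-5 + j)/3)
(2755 - 7358)*(a(24, m(W, 11)) + 20264) = (2755 - 7358)*(((-2 - 4/3*11 + (⅔)*11²) - 1*24) + 20264) = -4603*(((-2 - 44/3 + (⅔)*121) - 24) + 20264) = -4603*(((-2 - 44/3 + 242/3) - 24) + 20264) = -4603*((64 - 24) + 20264) = -4603*(40 + 20264) = -4603*20304 = -93459312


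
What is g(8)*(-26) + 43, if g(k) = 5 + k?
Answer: -295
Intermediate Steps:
g(8)*(-26) + 43 = (5 + 8)*(-26) + 43 = 13*(-26) + 43 = -338 + 43 = -295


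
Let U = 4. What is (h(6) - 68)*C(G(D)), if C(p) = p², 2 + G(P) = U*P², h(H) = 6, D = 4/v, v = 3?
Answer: -131192/81 ≈ -1619.7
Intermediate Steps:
D = 4/3 ≈ 1.3333
G(P) = -2 + 4*P²
(h(6) - 68)*C(G(D)) = (6 - 68)*(-2 + 4*(4/3)²)² = -62*(-2 + 4*(16/9))² = -62*(-2 + 64/9)² = -62*(46/9)² = -62*2116/81 = -131192/81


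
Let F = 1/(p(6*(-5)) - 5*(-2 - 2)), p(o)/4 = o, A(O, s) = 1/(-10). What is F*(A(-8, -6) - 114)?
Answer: 1141/1000 ≈ 1.1410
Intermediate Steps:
A(O, s) = -⅒
p(o) = 4*o
F = -1/100 (F = 1/(4*(6*(-5)) - 5*(-2 - 2)) = 1/(4*(-30) - 5*(-4)) = 1/(-120 + 20) = 1/(-100) = -1/100 ≈ -0.010000)
F*(A(-8, -6) - 114) = -(-⅒ - 114)/100 = -1/100*(-1141/10) = 1141/1000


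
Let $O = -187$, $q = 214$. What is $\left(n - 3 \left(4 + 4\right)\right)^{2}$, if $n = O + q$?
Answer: $9$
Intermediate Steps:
$n = 27$ ($n = -187 + 214 = 27$)
$\left(n - 3 \left(4 + 4\right)\right)^{2} = \left(27 - 3 \left(4 + 4\right)\right)^{2} = \left(27 - 24\right)^{2} = 3^{2} = 9$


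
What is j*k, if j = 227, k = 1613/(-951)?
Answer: -366151/951 ≈ -385.02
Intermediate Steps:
k = -1613/951 (k = 1613*(-1/951) = -1613/951 ≈ -1.6961)
j*k = 227*(-1613/951) = -366151/951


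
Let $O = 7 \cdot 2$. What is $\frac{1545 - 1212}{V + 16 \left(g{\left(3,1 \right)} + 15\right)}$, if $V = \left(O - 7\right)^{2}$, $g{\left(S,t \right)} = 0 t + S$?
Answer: $\frac{333}{337} \approx 0.98813$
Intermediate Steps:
$O = 14$
$g{\left(S,t \right)} = S$ ($g{\left(S,t \right)} = 0 + S = S$)
$V = 49$ ($V = \left(14 - 7\right)^{2} = 7^{2} = 49$)
$\frac{1545 - 1212}{V + 16 \left(g{\left(3,1 \right)} + 15\right)} = \frac{1545 - 1212}{49 + 16 \left(3 + 15\right)} = \frac{333}{49 + 16 \cdot 18} = \frac{333}{49 + 288} = \frac{333}{337}$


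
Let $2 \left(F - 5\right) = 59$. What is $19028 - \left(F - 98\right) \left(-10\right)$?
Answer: $18393$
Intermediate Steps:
$F = \frac{69}{2}$ ($F = 5 + \frac{1}{2} \cdot 59 = 5 + \frac{59}{2} = \frac{69}{2} \approx 34.5$)
$19028 - \left(F - 98\right) \left(-10\right) = 19028 - \left(\frac{69}{2} - 98\right) \left(-10\right) = 19028 - \left(- \frac{127}{2}\right) \left(-10\right) = 19028 - 635 = 18393$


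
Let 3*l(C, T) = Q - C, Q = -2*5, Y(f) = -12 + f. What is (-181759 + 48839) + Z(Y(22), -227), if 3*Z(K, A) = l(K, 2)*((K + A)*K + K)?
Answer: -128120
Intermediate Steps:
Q = -10
l(C, T) = -10/3 - C/3 (l(C, T) = (-10 - C)/3 = -10/3 - C/3)
Z(K, A) = (-10/3 - K/3)*(K + K*(A + K))/3 (Z(K, A) = ((-10/3 - K/3)*((K + A)*K + K))/3 = ((-10/3 - K/3)*((A + K)*K + K))/3 = ((-10/3 - K/3)*(K*(A + K) + K))/3 = ((-10/3 - K/3)*(K + K*(A + K)))/3 = (-10/3 - K/3)*(K + K*(A + K))/3)
(-181759 + 48839) + Z(Y(22), -227) = (-181759 + 48839) - (-12 + 22)*(10 + (-12 + 22))*(1 - 227 + (-12 + 22))/9 = -132920 - ⅑*10*(10 + 10)*(1 - 227 + 10) = -132920 - ⅑*10*20*(-216) = -132920 + 4800 = -128120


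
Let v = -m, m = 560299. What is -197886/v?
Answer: 197886/560299 ≈ 0.35318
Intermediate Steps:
v = -560299 (v = -1*560299 = -560299)
-197886/v = -197886/(-560299) = -197886*(-1/560299) = 197886/560299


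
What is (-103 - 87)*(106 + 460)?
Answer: -107540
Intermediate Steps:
(-103 - 87)*(106 + 460) = -190*566 = -107540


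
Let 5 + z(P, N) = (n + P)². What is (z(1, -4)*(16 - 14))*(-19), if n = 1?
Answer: 38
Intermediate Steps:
z(P, N) = -5 + (1 + P)²
(z(1, -4)*(16 - 14))*(-19) = ((-5 + (1 + 1)²)*(16 - 14))*(-19) = ((-5 + 2²)*2)*(-19) = ((-5 + 4)*2)*(-19) = -1*2*(-19) = -2*(-19) = 38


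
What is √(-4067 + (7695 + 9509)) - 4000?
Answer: -4000 + √13137 ≈ -3885.4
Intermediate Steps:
√(-4067 + (7695 + 9509)) - 4000 = √(-4067 + 17204) - 4000 = √13137 - 4000 = -4000 + √13137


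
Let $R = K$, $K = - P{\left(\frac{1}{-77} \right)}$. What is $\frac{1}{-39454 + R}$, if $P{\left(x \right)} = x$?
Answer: $- \frac{77}{3037957} \approx -2.5346 \cdot 10^{-5}$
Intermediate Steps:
$K = \frac{1}{77}$ ($K = - \frac{1}{-77} = \left(-1\right) \left(- \frac{1}{77}\right) = \frac{1}{77} \approx 0.012987$)
$R = \frac{1}{77} \approx 0.012987$
$\frac{1}{-39454 + R} = \frac{1}{-39454 + \frac{1}{77}} = \frac{1}{- \frac{3037957}{77}} = - \frac{77}{3037957}$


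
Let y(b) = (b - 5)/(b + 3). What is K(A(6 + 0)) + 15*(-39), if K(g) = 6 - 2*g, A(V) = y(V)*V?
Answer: -1741/3 ≈ -580.33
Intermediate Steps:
y(b) = (-5 + b)/(3 + b)
A(V) = V*(-5 + V)/(3 + V) (A(V) = ((-5 + V)/(3 + V))*V = V*(-5 + V)/(3 + V))
K(A(6 + 0)) + 15*(-39) = (6 - 2*(6 + 0)*(-5 + (6 + 0))/(3 + (6 + 0))) + 15*(-39) = (6 - 12*(-5 + 6)/(3 + 6)) - 585 = (6 - 12/9) - 585 = (6 - 2*⅔) - 585 = (6 - 4/3) - 585 = 14/3 - 585 = -1741/3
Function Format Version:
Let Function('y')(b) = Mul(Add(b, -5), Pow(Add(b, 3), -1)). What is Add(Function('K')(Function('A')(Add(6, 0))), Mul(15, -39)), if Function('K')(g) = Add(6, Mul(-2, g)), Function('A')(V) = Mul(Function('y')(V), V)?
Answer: Rational(-1741, 3) ≈ -580.33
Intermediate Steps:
Function('y')(b) = Mul(Pow(Add(3, b), -1), Add(-5, b)) (Function('y')(b) = Mul(Add(-5, b), Pow(Add(3, b), -1)) = Mul(Pow(Add(3, b), -1), Add(-5, b)))
Function('A')(V) = Mul(V, Pow(Add(3, V), -1), Add(-5, V)) (Function('A')(V) = Mul(Mul(Pow(Add(3, V), -1), Add(-5, V)), V) = Mul(V, Pow(Add(3, V), -1), Add(-5, V)))
Add(Function('K')(Function('A')(Add(6, 0))), Mul(15, -39)) = Add(Add(6, Mul(-2, Mul(Add(6, 0), Pow(Add(3, Add(6, 0)), -1), Add(-5, Add(6, 0))))), Mul(15, -39)) = Add(Add(6, Mul(-2, Mul(6, Pow(Add(3, 6), -1), Add(-5, 6)))), -585) = Add(Add(6, Mul(-2, Mul(6, Pow(9, -1), 1))), -585) = Add(Add(6, Mul(-2, Mul(6, Rational(1, 9), 1))), -585) = Add(Add(6, Mul(-2, Rational(2, 3))), -585) = Add(Add(6, Rational(-4, 3)), -585) = Add(Rational(14, 3), -585) = Rational(-1741, 3)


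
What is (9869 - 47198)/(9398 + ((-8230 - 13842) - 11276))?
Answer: 37329/23950 ≈ 1.5586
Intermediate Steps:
(9869 - 47198)/(9398 + ((-8230 - 13842) - 11276)) = -37329/(9398 + (-22072 - 11276)) = -37329/(9398 - 33348) = -37329/(-23950) = -37329*(-1/23950) = 37329/23950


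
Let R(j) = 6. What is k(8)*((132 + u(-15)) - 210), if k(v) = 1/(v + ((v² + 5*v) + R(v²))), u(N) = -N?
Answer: -63/118 ≈ -0.53390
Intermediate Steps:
k(v) = 1/(6 + v² + 6*v) (k(v) = 1/(v + ((v² + 5*v) + 6)) = 1/(v + (6 + v² + 5*v)) = 1/(6 + v² + 6*v))
k(8)*((132 + u(-15)) - 210) = ((132 - 1*(-15)) - 210)/(6 + 8² + 6*8) = ((132 + 15) - 210)/(6 + 64 + 48) = (147 - 210)/118 = (1/118)*(-63) = -63/118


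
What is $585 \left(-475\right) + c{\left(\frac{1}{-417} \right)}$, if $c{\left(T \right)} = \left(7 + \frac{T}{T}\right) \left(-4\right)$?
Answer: $-277907$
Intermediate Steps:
$c{\left(T \right)} = -32$ ($c{\left(T \right)} = \left(7 + 1\right) \left(-4\right) = 8 \left(-4\right) = -32$)
$585 \left(-475\right) + c{\left(\frac{1}{-417} \right)} = 585 \left(-475\right) - 32 = -277875 - 32 = -277907$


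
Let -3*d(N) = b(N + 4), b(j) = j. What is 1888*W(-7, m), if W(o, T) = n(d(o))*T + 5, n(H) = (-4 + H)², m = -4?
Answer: -58528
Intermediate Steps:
d(N) = -4/3 - N/3 (d(N) = -(N + 4)/3 = -(4 + N)/3 = -4/3 - N/3)
W(o, T) = 5 + T*(-16/3 - o/3)² (W(o, T) = (-4 + (-4/3 - o/3))²*T + 5 = (-16/3 - o/3)²*T + 5 = T*(-16/3 - o/3)² + 5 = 5 + T*(-16/3 - o/3)²)
1888*W(-7, m) = 1888*(5 + (⅑)*(-4)*(16 - 7)²) = 1888*(5 + (⅑)*(-4)*9²) = 1888*(5 + (⅑)*(-4)*81) = 1888*(5 - 36) = 1888*(-31) = -58528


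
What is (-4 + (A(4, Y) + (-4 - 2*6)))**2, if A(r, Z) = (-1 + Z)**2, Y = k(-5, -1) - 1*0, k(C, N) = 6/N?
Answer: 841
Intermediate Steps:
Y = -6 (Y = 6/(-1) - 1*0 = 6*(-1) + 0 = -6 + 0 = -6)
(-4 + (A(4, Y) + (-4 - 2*6)))**2 = (-4 + ((-1 - 6)**2 + (-4 - 2*6)))**2 = (-4 + ((-7)**2 + (-4 - 12)))**2 = (-4 + (49 - 16))**2 = (-4 + 33)**2 = 29**2 = 841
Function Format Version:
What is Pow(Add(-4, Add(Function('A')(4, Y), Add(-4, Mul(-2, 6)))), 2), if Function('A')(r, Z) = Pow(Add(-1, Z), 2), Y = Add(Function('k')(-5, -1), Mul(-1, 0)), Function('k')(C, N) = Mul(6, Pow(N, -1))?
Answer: 841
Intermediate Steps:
Y = -6 (Y = Add(Mul(6, Pow(-1, -1)), Mul(-1, 0)) = Add(Mul(6, -1), 0) = Add(-6, 0) = -6)
Pow(Add(-4, Add(Function('A')(4, Y), Add(-4, Mul(-2, 6)))), 2) = Pow(Add(-4, Add(Pow(Add(-1, -6), 2), Add(-4, Mul(-2, 6)))), 2) = Pow(Add(-4, Add(Pow(-7, 2), Add(-4, -12))), 2) = Pow(Add(-4, Add(49, -16)), 2) = Pow(Add(-4, 33), 2) = Pow(29, 2) = 841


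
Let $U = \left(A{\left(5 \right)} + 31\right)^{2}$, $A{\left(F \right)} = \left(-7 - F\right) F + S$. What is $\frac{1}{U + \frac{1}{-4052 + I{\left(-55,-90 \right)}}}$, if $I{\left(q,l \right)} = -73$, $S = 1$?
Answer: $\frac{4125}{3233999} \approx 0.0012755$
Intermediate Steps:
$A{\left(F \right)} = 1 + F \left(-7 - F\right)$ ($A{\left(F \right)} = \left(-7 - F\right) F + 1 = F \left(-7 - F\right) + 1 = 1 + F \left(-7 - F\right)$)
$U = 784$ ($U = \left(\left(1 - 5^{2} - 35\right) + 31\right)^{2} = \left(\left(1 - 25 - 35\right) + 31\right)^{2} = \left(-59 + 31\right)^{2} = \left(-28\right)^{2} = 784$)
$\frac{1}{U + \frac{1}{-4052 + I{\left(-55,-90 \right)}}} = \frac{1}{784 + \frac{1}{-4052 - 73}} = \frac{1}{784 + \frac{1}{-4125}} = \frac{1}{784 - \frac{1}{4125}} = \frac{1}{\frac{3233999}{4125}} = \frac{4125}{3233999}$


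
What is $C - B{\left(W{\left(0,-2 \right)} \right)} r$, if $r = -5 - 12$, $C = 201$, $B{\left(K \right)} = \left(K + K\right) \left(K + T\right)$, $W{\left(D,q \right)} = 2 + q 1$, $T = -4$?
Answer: $201$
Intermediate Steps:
$W{\left(D,q \right)} = 2 + q$
$B{\left(K \right)} = 2 K \left(-4 + K\right)$ ($B{\left(K \right)} = \left(K + K\right) \left(K - 4\right) = 2 K \left(-4 + K\right)$)
$r = -17$ ($r = -5 - 12 = -17$)
$C - B{\left(W{\left(0,-2 \right)} \right)} r = 201 - 2 \left(2 - 2\right) \left(-4 + \left(2 - 2\right)\right) \left(-17\right) = 201 - 2 \cdot 0 \left(-4 + 0\right) \left(-17\right) = 201 - 2 \cdot 0 \left(-4\right) \left(-17\right) = 201 - 0 \left(-17\right) = 201 - 0 = 201 + 0 = 201$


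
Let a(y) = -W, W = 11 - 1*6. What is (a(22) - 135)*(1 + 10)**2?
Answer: -16940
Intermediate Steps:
W = 5 (W = 11 - 6 = 5)
a(y) = -5 (a(y) = -1*5 = -5)
(a(22) - 135)*(1 + 10)**2 = (-5 - 135)*(1 + 10)**2 = -140*11**2 = -140*121 = -16940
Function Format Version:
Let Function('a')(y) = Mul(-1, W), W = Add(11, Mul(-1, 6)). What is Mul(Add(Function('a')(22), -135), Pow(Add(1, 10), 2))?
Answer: -16940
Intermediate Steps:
W = 5 (W = Add(11, -6) = 5)
Function('a')(y) = -5 (Function('a')(y) = Mul(-1, 5) = -5)
Mul(Add(Function('a')(22), -135), Pow(Add(1, 10), 2)) = Mul(Add(-5, -135), Pow(Add(1, 10), 2)) = Mul(-140, Pow(11, 2)) = Mul(-140, 121) = -16940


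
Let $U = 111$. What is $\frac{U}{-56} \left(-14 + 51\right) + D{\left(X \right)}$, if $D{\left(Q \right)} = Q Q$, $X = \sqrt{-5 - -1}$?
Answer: $- \frac{4331}{56} \approx -77.339$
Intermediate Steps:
$X = 2 i$ ($X = \sqrt{-5 + \left(-4 + 5\right)} = \sqrt{-5 + 1} = \sqrt{-4} = 2 i \approx 2.0 i$)
$D{\left(Q \right)} = Q^{2}$
$\frac{U}{-56} \left(-14 + 51\right) + D{\left(X \right)} = \frac{111}{-56} \left(-14 + 51\right) + \left(2 i\right)^{2} = 111 \left(- \frac{1}{56}\right) 37 - 4 = \left(- \frac{111}{56}\right) 37 - 4 = - \frac{4107}{56} - 4 = - \frac{4331}{56}$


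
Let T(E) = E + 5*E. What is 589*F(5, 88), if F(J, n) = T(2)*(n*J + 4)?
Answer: 3138192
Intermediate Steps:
T(E) = 6*E
F(J, n) = 48 + 12*J*n (F(J, n) = (6*2)*(n*J + 4) = 12*(J*n + 4) = 12*(4 + J*n) = 48 + 12*J*n)
589*F(5, 88) = 589*(48 + 12*5*88) = 589*(48 + 5280) = 589*5328 = 3138192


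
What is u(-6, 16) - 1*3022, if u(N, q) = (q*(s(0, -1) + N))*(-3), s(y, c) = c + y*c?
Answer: -2686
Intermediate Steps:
s(y, c) = c + c*y
u(N, q) = -3*q*(-1 + N) (u(N, q) = (q*(-(1 + 0) + N))*(-3) = (q*(-1*1 + N))*(-3) = (q*(-1 + N))*(-3) = -3*q*(-1 + N))
u(-6, 16) - 1*3022 = 3*16*(1 - 1*(-6)) - 1*3022 = 3*16*(1 + 6) - 3022 = 3*16*7 - 3022 = 336 - 3022 = -2686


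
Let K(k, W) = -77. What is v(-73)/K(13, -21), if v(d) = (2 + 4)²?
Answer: -36/77 ≈ -0.46753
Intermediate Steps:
v(d) = 36 (v(d) = 6² = 36)
v(-73)/K(13, -21) = 36/(-77) = 36*(-1/77) = -36/77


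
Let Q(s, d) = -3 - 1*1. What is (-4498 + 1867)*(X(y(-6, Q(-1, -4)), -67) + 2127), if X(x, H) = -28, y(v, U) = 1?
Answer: -5522469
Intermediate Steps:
Q(s, d) = -4 (Q(s, d) = -3 - 1 = -4)
(-4498 + 1867)*(X(y(-6, Q(-1, -4)), -67) + 2127) = (-4498 + 1867)*(-28 + 2127) = -2631*2099 = -5522469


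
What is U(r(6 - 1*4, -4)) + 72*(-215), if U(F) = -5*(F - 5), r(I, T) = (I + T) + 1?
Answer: -15450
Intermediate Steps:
r(I, T) = 1 + I + T
U(F) = 25 - 5*F (U(F) = -5*(-5 + F) = 25 - 5*F)
U(r(6 - 1*4, -4)) + 72*(-215) = (25 - 5*(1 + (6 - 1*4) - 4)) + 72*(-215) = (25 - 5*(1 + (6 - 4) - 4)) - 15480 = (25 - 5*(1 + 2 - 4)) - 15480 = (25 - 5*(-1)) - 15480 = (25 + 5) - 15480 = 30 - 15480 = -15450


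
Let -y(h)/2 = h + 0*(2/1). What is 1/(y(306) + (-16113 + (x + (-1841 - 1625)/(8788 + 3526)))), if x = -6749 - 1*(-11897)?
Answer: -6157/71281322 ≈ -8.6376e-5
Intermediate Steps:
x = 5148 (x = -6749 + 11897 = 5148)
y(h) = -2*h (y(h) = -2*(h + 0*(2/1)) = -2*(h + 0*(2*1)) = -2*(h + 0*2) = -2*(h + 0) = -2*h)
1/(y(306) + (-16113 + (x + (-1841 - 1625)/(8788 + 3526)))) = 1/(-2*306 + (-16113 + (5148 + (-1841 - 1625)/(8788 + 3526)))) = 1/(-612 + (-16113 + (5148 - 3466/12314))) = 1/(-612 + (-16113 + (5148 - 3466*1/12314))) = 1/(-612 + (-16113 + (5148 - 1733/6157))) = 1/(-612 + (-16113 + 31694503/6157)) = 1/(-612 - 67513238/6157) = 1/(-71281322/6157) = -6157/71281322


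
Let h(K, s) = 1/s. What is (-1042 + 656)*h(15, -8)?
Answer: 193/4 ≈ 48.250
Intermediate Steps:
(-1042 + 656)*h(15, -8) = (-1042 + 656)/(-8) = -386*(-⅛) = 193/4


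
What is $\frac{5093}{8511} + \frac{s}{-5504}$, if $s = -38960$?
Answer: $\frac{22476277}{2927784} \approx 7.6769$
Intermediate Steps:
$\frac{5093}{8511} + \frac{s}{-5504} = \frac{5093}{8511} - \frac{38960}{-5504} = 5093 \cdot \frac{1}{8511} - - \frac{2435}{344} = \frac{5093}{8511} + \frac{2435}{344} = \frac{22476277}{2927784}$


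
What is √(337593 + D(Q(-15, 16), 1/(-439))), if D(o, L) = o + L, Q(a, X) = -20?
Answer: √65057405694/439 ≈ 581.01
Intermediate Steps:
D(o, L) = L + o
√(337593 + D(Q(-15, 16), 1/(-439))) = √(337593 + (1/(-439) - 20)) = √(337593 + (-1/439 - 20)) = √(337593 - 8781/439) = √(148194546/439) = √65057405694/439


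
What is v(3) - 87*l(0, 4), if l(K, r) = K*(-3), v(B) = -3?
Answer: -3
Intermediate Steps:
l(K, r) = -3*K
v(3) - 87*l(0, 4) = -3 - (-261)*0 = -3 - 87*0 = -3 + 0 = -3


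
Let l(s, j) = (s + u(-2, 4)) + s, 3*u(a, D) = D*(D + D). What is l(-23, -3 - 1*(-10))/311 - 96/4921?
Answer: -611194/4591293 ≈ -0.13312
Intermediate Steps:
u(a, D) = 2*D**2/3 (u(a, D) = (D*(D + D))/3 = (D*(2*D))/3 = (2*D**2)/3 = 2*D**2/3)
l(s, j) = 32/3 + 2*s (l(s, j) = (s + (2/3)*4**2) + s = (s + (2/3)*16) + s = (s + 32/3) + s = (32/3 + s) + s = 32/3 + 2*s)
l(-23, -3 - 1*(-10))/311 - 96/4921 = (32/3 + 2*(-23))/311 - 96/4921 = (32/3 - 46)*(1/311) - 96*1/4921 = -106/3*1/311 - 96/4921 = -106/933 - 96/4921 = -611194/4591293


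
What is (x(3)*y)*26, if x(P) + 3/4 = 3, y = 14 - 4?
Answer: 585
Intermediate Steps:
y = 10
x(P) = 9/4 (x(P) = -¾ + 3 = 9/4)
(x(3)*y)*26 = ((9/4)*10)*26 = (45/2)*26 = 585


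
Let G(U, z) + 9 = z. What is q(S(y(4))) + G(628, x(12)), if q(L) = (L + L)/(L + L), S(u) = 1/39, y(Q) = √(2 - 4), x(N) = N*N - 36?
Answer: 100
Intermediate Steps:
x(N) = -36 + N² (x(N) = N² - 36 = -36 + N²)
G(U, z) = -9 + z
y(Q) = I*√2 (y(Q) = √(-2) = I*√2)
S(u) = 1/39
q(L) = 1 (q(L) = (2*L)/((2*L)) = (2*L)*(1/(2*L)) = 1)
q(S(y(4))) + G(628, x(12)) = 1 + (-9 + (-36 + 12²)) = 1 + (-9 + (-36 + 144)) = 1 + (-9 + 108) = 1 + 99 = 100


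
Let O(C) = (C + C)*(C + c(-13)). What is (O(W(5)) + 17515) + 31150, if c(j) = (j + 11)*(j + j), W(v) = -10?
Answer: 47825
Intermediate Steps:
c(j) = 2*j*(11 + j) (c(j) = (11 + j)*(2*j) = 2*j*(11 + j))
O(C) = 2*C*(52 + C) (O(C) = (C + C)*(C + 2*(-13)*(11 - 13)) = (2*C)*(C + 2*(-13)*(-2)) = (2*C)*(C + 52) = (2*C)*(52 + C) = 2*C*(52 + C))
(O(W(5)) + 17515) + 31150 = (2*(-10)*(52 - 10) + 17515) + 31150 = (2*(-10)*42 + 17515) + 31150 = (-840 + 17515) + 31150 = 16675 + 31150 = 47825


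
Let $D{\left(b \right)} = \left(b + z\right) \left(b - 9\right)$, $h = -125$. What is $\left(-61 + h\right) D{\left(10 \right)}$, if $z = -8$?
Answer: $-372$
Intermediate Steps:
$D{\left(b \right)} = \left(-9 + b\right) \left(-8 + b\right)$ ($D{\left(b \right)} = \left(b - 8\right) \left(b - 9\right) = \left(-8 + b\right) \left(-9 + b\right) = \left(-9 + b\right) \left(-8 + b\right)$)
$\left(-61 + h\right) D{\left(10 \right)} = \left(-61 - 125\right) \left(72 + 10^{2} - 170\right) = - 186 \left(72 + 100 - 170\right) = \left(-186\right) 2 = -372$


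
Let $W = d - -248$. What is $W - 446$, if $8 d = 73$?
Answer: $- \frac{1511}{8} \approx -188.88$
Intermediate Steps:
$d = \frac{73}{8}$ ($d = \frac{1}{8} \cdot 73 = \frac{73}{8} \approx 9.125$)
$W = \frac{2057}{8}$ ($W = \frac{73}{8} - -248 = \frac{73}{8} + 248 = \frac{2057}{8} \approx 257.13$)
$W - 446 = \frac{2057}{8} - 446 = - \frac{1511}{8}$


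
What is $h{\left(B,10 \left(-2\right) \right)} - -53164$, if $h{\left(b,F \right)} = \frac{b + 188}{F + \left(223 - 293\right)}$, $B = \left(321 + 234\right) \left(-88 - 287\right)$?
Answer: $\frac{4992697}{90} \approx 55474.0$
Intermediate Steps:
$B = -208125$ ($B = 555 \left(-375\right) = -208125$)
$h{\left(b,F \right)} = \frac{188 + b}{-70 + F}$ ($h{\left(b,F \right)} = \frac{188 + b}{F - 70} = \frac{188 + b}{-70 + F}$)
$h{\left(B,10 \left(-2\right) \right)} - -53164 = \frac{188 - 208125}{-70 + 10 \left(-2\right)} - -53164 = \frac{1}{-70 - 20} \left(-207937\right) + 53164 = \frac{1}{-90} \left(-207937\right) + 53164 = \left(- \frac{1}{90}\right) \left(-207937\right) + 53164 = \frac{207937}{90} + 53164 = \frac{4992697}{90}$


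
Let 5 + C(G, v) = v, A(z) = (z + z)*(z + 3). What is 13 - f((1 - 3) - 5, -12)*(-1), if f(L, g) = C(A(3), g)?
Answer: -4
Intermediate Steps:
A(z) = 2*z*(3 + z) (A(z) = (2*z)*(3 + z) = 2*z*(3 + z))
C(G, v) = -5 + v
f(L, g) = -5 + g
13 - f((1 - 3) - 5, -12)*(-1) = 13 - (-5 - 12)*(-1) = 13 - 1*(-17)*(-1) = 13 + 17*(-1) = 13 - 17 = -4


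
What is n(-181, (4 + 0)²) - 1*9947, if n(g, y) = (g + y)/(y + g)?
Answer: -9946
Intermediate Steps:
n(g, y) = 1 (n(g, y) = (g + y)/(g + y) = 1)
n(-181, (4 + 0)²) - 1*9947 = 1 - 1*9947 = 1 - 9947 = -9946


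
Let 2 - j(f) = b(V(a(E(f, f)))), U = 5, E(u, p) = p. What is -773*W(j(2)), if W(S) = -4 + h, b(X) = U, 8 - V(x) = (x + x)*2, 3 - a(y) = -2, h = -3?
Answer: 5411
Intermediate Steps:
a(y) = 5 (a(y) = 3 - 1*(-2) = 3 + 2 = 5)
V(x) = 8 - 4*x (V(x) = 8 - (x + x)*2 = 8 - 2*x*2 = 8 - 4*x)
b(X) = 5
j(f) = -3 (j(f) = 2 - 1*5 = 2 - 5 = -3)
W(S) = -7 (W(S) = -4 - 3 = -7)
-773*W(j(2)) = -773*(-7) = 5411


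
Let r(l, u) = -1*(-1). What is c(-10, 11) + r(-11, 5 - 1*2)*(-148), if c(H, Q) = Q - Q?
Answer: -148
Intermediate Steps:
c(H, Q) = 0
r(l, u) = 1
c(-10, 11) + r(-11, 5 - 1*2)*(-148) = 0 + 1*(-148) = 0 - 148 = -148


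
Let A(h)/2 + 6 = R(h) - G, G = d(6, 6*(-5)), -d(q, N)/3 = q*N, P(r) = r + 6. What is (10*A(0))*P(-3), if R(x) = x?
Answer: -32760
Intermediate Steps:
P(r) = 6 + r
d(q, N) = -3*N*q (d(q, N) = -3*q*N = -3*N*q)
G = 540 (G = -3*6*(-5)*6 = -3*(-30)*6 = 540)
A(h) = -1092 + 2*h (A(h) = -12 + 2*(h - 1*540) = -12 + 2*(h - 540) = -12 + 2*(-540 + h) = -12 + (-1080 + 2*h) = -1092 + 2*h)
(10*A(0))*P(-3) = (10*(-1092 + 2*0))*(6 - 3) = (10*(-1092 + 0))*3 = (10*(-1092))*3 = -10920*3 = -32760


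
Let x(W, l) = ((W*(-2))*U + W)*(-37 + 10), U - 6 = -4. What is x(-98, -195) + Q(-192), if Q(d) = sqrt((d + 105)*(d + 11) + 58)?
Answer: -7938 + sqrt(15805) ≈ -7812.3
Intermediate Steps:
U = 2 (U = 6 - 4 = 2)
x(W, l) = 81*W (x(W, l) = ((W*(-2))*2 + W)*(-37 + 10) = (-2*W*2 + W)*(-27) = (-4*W + W)*(-27) = -3*W*(-27) = 81*W)
Q(d) = sqrt(58 + (11 + d)*(105 + d)) (Q(d) = sqrt((105 + d)*(11 + d) + 58) = sqrt((11 + d)*(105 + d) + 58) = sqrt(58 + (11 + d)*(105 + d)))
x(-98, -195) + Q(-192) = 81*(-98) + sqrt(1213 + (-192)**2 + 116*(-192)) = -7938 + sqrt(1213 + 36864 - 22272) = -7938 + sqrt(15805)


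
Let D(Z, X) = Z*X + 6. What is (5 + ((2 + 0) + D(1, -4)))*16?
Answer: 144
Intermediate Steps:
D(Z, X) = 6 + X*Z (D(Z, X) = X*Z + 6 = 6 + X*Z)
(5 + ((2 + 0) + D(1, -4)))*16 = (5 + ((2 + 0) + (6 - 4*1)))*16 = (5 + (2 + (6 - 4)))*16 = (5 + (2 + 2))*16 = (5 + 4)*16 = 9*16 = 144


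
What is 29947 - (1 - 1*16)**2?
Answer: 29722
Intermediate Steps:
29947 - (1 - 1*16)**2 = 29947 - (1 - 16)**2 = 29947 - 1*(-15)**2 = 29947 - 1*225 = 29947 - 225 = 29722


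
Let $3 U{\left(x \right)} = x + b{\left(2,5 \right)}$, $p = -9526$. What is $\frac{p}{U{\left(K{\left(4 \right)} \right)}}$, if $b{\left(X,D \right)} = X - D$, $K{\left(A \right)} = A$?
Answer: $-28578$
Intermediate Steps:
$U{\left(x \right)} = -1 + \frac{x}{3}$ ($U{\left(x \right)} = \frac{x + \left(2 - 5\right)}{3} = \frac{x - 3}{3} = \frac{-3 + x}{3} = -1 + \frac{x}{3}$)
$\frac{p}{U{\left(K{\left(4 \right)} \right)}} = - \frac{9526}{-1 + \frac{1}{3} \cdot 4} = - \frac{9526}{-1 + \frac{4}{3}} = - 9526 \frac{1}{\frac{1}{3}} = \left(-9526\right) 3 = -28578$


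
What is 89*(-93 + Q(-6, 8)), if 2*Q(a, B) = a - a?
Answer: -8277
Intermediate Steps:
Q(a, B) = 0 (Q(a, B) = (a - a)/2 = (½)*0 = 0)
89*(-93 + Q(-6, 8)) = 89*(-93 + 0) = 89*(-93) = -8277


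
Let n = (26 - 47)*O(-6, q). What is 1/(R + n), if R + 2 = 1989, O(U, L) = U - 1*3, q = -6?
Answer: 1/2176 ≈ 0.00045956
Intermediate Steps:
O(U, L) = -3 + U (O(U, L) = U - 3 = -3 + U)
R = 1987 (R = -2 + 1989 = 1987)
n = 189 (n = (26 - 47)*(-3 - 6) = -21*(-9) = 189)
1/(R + n) = 1/(1987 + 189) = 1/2176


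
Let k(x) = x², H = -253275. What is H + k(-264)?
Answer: -183579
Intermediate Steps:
H + k(-264) = -253275 + (-264)² = -253275 + 69696 = -183579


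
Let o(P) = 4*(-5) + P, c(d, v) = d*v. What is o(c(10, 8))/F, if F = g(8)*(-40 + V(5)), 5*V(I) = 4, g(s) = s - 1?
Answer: -75/343 ≈ -0.21866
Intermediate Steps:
g(s) = -1 + s
V(I) = ⅘ (V(I) = (⅕)*4 = ⅘)
F = -1372/5 (F = (-1 + 8)*(-40 + ⅘) = 7*(-196/5) = -1372/5 ≈ -274.40)
o(P) = -20 + P
o(c(10, 8))/F = (-20 + 10*8)/(-1372/5) = (-20 + 80)*(-5/1372) = 60*(-5/1372) = -75/343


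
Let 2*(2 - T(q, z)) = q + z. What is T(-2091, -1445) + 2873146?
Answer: 2874916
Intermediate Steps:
T(q, z) = 2 - q/2 - z/2 (T(q, z) = 2 - (q + z)/2 = 2 + (-q/2 - z/2) = 2 - q/2 - z/2)
T(-2091, -1445) + 2873146 = (2 - 1/2*(-2091) - 1/2*(-1445)) + 2873146 = (2 + 2091/2 + 1445/2) + 2873146 = 1770 + 2873146 = 2874916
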